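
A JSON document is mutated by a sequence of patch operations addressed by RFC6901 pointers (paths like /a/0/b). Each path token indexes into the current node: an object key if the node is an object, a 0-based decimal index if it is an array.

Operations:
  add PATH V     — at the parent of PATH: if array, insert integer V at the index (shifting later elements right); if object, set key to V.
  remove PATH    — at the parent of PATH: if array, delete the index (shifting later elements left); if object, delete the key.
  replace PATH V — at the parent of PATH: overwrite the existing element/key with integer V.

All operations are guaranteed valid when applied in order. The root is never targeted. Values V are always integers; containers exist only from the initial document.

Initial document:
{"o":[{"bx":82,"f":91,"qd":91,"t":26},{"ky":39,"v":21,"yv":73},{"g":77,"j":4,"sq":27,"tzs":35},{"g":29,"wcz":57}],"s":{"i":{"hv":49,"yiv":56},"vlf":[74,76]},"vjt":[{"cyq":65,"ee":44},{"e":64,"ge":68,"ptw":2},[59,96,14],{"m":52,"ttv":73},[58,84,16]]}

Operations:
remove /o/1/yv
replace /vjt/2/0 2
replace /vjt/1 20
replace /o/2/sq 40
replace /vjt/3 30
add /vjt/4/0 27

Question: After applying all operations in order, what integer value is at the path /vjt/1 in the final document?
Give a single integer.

Answer: 20

Derivation:
After op 1 (remove /o/1/yv): {"o":[{"bx":82,"f":91,"qd":91,"t":26},{"ky":39,"v":21},{"g":77,"j":4,"sq":27,"tzs":35},{"g":29,"wcz":57}],"s":{"i":{"hv":49,"yiv":56},"vlf":[74,76]},"vjt":[{"cyq":65,"ee":44},{"e":64,"ge":68,"ptw":2},[59,96,14],{"m":52,"ttv":73},[58,84,16]]}
After op 2 (replace /vjt/2/0 2): {"o":[{"bx":82,"f":91,"qd":91,"t":26},{"ky":39,"v":21},{"g":77,"j":4,"sq":27,"tzs":35},{"g":29,"wcz":57}],"s":{"i":{"hv":49,"yiv":56},"vlf":[74,76]},"vjt":[{"cyq":65,"ee":44},{"e":64,"ge":68,"ptw":2},[2,96,14],{"m":52,"ttv":73},[58,84,16]]}
After op 3 (replace /vjt/1 20): {"o":[{"bx":82,"f":91,"qd":91,"t":26},{"ky":39,"v":21},{"g":77,"j":4,"sq":27,"tzs":35},{"g":29,"wcz":57}],"s":{"i":{"hv":49,"yiv":56},"vlf":[74,76]},"vjt":[{"cyq":65,"ee":44},20,[2,96,14],{"m":52,"ttv":73},[58,84,16]]}
After op 4 (replace /o/2/sq 40): {"o":[{"bx":82,"f":91,"qd":91,"t":26},{"ky":39,"v":21},{"g":77,"j":4,"sq":40,"tzs":35},{"g":29,"wcz":57}],"s":{"i":{"hv":49,"yiv":56},"vlf":[74,76]},"vjt":[{"cyq":65,"ee":44},20,[2,96,14],{"m":52,"ttv":73},[58,84,16]]}
After op 5 (replace /vjt/3 30): {"o":[{"bx":82,"f":91,"qd":91,"t":26},{"ky":39,"v":21},{"g":77,"j":4,"sq":40,"tzs":35},{"g":29,"wcz":57}],"s":{"i":{"hv":49,"yiv":56},"vlf":[74,76]},"vjt":[{"cyq":65,"ee":44},20,[2,96,14],30,[58,84,16]]}
After op 6 (add /vjt/4/0 27): {"o":[{"bx":82,"f":91,"qd":91,"t":26},{"ky":39,"v":21},{"g":77,"j":4,"sq":40,"tzs":35},{"g":29,"wcz":57}],"s":{"i":{"hv":49,"yiv":56},"vlf":[74,76]},"vjt":[{"cyq":65,"ee":44},20,[2,96,14],30,[27,58,84,16]]}
Value at /vjt/1: 20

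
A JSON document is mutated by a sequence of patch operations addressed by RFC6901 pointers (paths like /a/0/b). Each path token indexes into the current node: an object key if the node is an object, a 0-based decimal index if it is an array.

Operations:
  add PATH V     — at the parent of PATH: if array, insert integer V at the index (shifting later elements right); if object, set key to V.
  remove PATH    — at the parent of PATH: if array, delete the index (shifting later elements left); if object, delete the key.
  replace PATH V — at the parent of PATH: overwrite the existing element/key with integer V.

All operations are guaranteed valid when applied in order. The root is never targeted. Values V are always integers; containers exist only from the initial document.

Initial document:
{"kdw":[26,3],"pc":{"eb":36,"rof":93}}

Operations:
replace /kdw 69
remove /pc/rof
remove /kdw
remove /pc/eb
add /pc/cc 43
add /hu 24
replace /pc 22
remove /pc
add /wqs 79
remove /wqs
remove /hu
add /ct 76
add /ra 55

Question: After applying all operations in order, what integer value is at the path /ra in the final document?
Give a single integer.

Answer: 55

Derivation:
After op 1 (replace /kdw 69): {"kdw":69,"pc":{"eb":36,"rof":93}}
After op 2 (remove /pc/rof): {"kdw":69,"pc":{"eb":36}}
After op 3 (remove /kdw): {"pc":{"eb":36}}
After op 4 (remove /pc/eb): {"pc":{}}
After op 5 (add /pc/cc 43): {"pc":{"cc":43}}
After op 6 (add /hu 24): {"hu":24,"pc":{"cc":43}}
After op 7 (replace /pc 22): {"hu":24,"pc":22}
After op 8 (remove /pc): {"hu":24}
After op 9 (add /wqs 79): {"hu":24,"wqs":79}
After op 10 (remove /wqs): {"hu":24}
After op 11 (remove /hu): {}
After op 12 (add /ct 76): {"ct":76}
After op 13 (add /ra 55): {"ct":76,"ra":55}
Value at /ra: 55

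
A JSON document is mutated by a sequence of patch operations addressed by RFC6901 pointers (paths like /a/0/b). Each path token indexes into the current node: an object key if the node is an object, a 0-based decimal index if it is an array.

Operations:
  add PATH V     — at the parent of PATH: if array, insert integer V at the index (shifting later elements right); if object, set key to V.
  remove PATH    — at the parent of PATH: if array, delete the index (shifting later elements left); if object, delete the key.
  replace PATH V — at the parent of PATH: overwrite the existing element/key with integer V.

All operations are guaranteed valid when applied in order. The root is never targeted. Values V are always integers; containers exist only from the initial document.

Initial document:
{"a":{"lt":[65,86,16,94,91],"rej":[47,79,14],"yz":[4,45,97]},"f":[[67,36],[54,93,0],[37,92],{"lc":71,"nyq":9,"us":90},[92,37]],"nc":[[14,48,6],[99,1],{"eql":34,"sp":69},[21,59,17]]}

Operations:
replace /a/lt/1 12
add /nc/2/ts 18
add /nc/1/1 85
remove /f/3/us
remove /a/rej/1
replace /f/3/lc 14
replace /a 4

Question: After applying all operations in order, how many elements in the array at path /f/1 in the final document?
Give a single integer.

After op 1 (replace /a/lt/1 12): {"a":{"lt":[65,12,16,94,91],"rej":[47,79,14],"yz":[4,45,97]},"f":[[67,36],[54,93,0],[37,92],{"lc":71,"nyq":9,"us":90},[92,37]],"nc":[[14,48,6],[99,1],{"eql":34,"sp":69},[21,59,17]]}
After op 2 (add /nc/2/ts 18): {"a":{"lt":[65,12,16,94,91],"rej":[47,79,14],"yz":[4,45,97]},"f":[[67,36],[54,93,0],[37,92],{"lc":71,"nyq":9,"us":90},[92,37]],"nc":[[14,48,6],[99,1],{"eql":34,"sp":69,"ts":18},[21,59,17]]}
After op 3 (add /nc/1/1 85): {"a":{"lt":[65,12,16,94,91],"rej":[47,79,14],"yz":[4,45,97]},"f":[[67,36],[54,93,0],[37,92],{"lc":71,"nyq":9,"us":90},[92,37]],"nc":[[14,48,6],[99,85,1],{"eql":34,"sp":69,"ts":18},[21,59,17]]}
After op 4 (remove /f/3/us): {"a":{"lt":[65,12,16,94,91],"rej":[47,79,14],"yz":[4,45,97]},"f":[[67,36],[54,93,0],[37,92],{"lc":71,"nyq":9},[92,37]],"nc":[[14,48,6],[99,85,1],{"eql":34,"sp":69,"ts":18},[21,59,17]]}
After op 5 (remove /a/rej/1): {"a":{"lt":[65,12,16,94,91],"rej":[47,14],"yz":[4,45,97]},"f":[[67,36],[54,93,0],[37,92],{"lc":71,"nyq":9},[92,37]],"nc":[[14,48,6],[99,85,1],{"eql":34,"sp":69,"ts":18},[21,59,17]]}
After op 6 (replace /f/3/lc 14): {"a":{"lt":[65,12,16,94,91],"rej":[47,14],"yz":[4,45,97]},"f":[[67,36],[54,93,0],[37,92],{"lc":14,"nyq":9},[92,37]],"nc":[[14,48,6],[99,85,1],{"eql":34,"sp":69,"ts":18},[21,59,17]]}
After op 7 (replace /a 4): {"a":4,"f":[[67,36],[54,93,0],[37,92],{"lc":14,"nyq":9},[92,37]],"nc":[[14,48,6],[99,85,1],{"eql":34,"sp":69,"ts":18},[21,59,17]]}
Size at path /f/1: 3

Answer: 3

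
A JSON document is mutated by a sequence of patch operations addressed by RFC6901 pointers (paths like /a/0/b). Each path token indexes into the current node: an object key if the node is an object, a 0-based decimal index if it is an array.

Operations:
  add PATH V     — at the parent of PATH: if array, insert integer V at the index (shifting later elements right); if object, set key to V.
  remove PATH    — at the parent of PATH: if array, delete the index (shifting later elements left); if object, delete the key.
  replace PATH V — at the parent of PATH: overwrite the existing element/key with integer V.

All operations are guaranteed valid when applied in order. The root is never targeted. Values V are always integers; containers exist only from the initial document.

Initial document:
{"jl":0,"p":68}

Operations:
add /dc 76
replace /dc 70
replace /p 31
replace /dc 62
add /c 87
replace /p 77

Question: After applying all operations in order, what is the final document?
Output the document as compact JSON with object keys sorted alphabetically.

Answer: {"c":87,"dc":62,"jl":0,"p":77}

Derivation:
After op 1 (add /dc 76): {"dc":76,"jl":0,"p":68}
After op 2 (replace /dc 70): {"dc":70,"jl":0,"p":68}
After op 3 (replace /p 31): {"dc":70,"jl":0,"p":31}
After op 4 (replace /dc 62): {"dc":62,"jl":0,"p":31}
After op 5 (add /c 87): {"c":87,"dc":62,"jl":0,"p":31}
After op 6 (replace /p 77): {"c":87,"dc":62,"jl":0,"p":77}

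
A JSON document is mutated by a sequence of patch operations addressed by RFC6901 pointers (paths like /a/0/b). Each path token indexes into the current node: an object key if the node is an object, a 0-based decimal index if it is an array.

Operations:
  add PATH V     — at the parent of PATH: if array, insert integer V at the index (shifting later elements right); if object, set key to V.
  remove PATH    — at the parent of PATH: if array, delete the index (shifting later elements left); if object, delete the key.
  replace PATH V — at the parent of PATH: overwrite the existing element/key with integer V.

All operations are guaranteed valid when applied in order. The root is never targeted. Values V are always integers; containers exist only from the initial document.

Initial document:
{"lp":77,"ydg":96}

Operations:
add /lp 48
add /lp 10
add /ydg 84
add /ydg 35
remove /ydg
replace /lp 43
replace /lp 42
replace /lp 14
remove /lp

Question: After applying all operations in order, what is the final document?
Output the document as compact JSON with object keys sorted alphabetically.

Answer: {}

Derivation:
After op 1 (add /lp 48): {"lp":48,"ydg":96}
After op 2 (add /lp 10): {"lp":10,"ydg":96}
After op 3 (add /ydg 84): {"lp":10,"ydg":84}
After op 4 (add /ydg 35): {"lp":10,"ydg":35}
After op 5 (remove /ydg): {"lp":10}
After op 6 (replace /lp 43): {"lp":43}
After op 7 (replace /lp 42): {"lp":42}
After op 8 (replace /lp 14): {"lp":14}
After op 9 (remove /lp): {}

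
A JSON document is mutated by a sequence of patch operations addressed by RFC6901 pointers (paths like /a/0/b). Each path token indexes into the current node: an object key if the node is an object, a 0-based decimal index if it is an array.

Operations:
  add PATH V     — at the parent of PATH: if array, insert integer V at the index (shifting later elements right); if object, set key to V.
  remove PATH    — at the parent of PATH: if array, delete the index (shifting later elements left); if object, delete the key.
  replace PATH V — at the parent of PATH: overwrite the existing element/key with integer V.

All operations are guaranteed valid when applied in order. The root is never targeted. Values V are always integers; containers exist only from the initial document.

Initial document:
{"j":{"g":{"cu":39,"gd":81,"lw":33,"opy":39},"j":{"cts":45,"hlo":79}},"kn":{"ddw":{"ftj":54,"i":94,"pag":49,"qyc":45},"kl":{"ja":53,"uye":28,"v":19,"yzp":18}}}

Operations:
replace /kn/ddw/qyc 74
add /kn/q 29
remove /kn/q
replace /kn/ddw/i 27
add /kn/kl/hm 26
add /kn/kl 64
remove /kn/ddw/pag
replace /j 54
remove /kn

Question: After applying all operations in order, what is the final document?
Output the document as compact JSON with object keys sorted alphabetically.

After op 1 (replace /kn/ddw/qyc 74): {"j":{"g":{"cu":39,"gd":81,"lw":33,"opy":39},"j":{"cts":45,"hlo":79}},"kn":{"ddw":{"ftj":54,"i":94,"pag":49,"qyc":74},"kl":{"ja":53,"uye":28,"v":19,"yzp":18}}}
After op 2 (add /kn/q 29): {"j":{"g":{"cu":39,"gd":81,"lw":33,"opy":39},"j":{"cts":45,"hlo":79}},"kn":{"ddw":{"ftj":54,"i":94,"pag":49,"qyc":74},"kl":{"ja":53,"uye":28,"v":19,"yzp":18},"q":29}}
After op 3 (remove /kn/q): {"j":{"g":{"cu":39,"gd":81,"lw":33,"opy":39},"j":{"cts":45,"hlo":79}},"kn":{"ddw":{"ftj":54,"i":94,"pag":49,"qyc":74},"kl":{"ja":53,"uye":28,"v":19,"yzp":18}}}
After op 4 (replace /kn/ddw/i 27): {"j":{"g":{"cu":39,"gd":81,"lw":33,"opy":39},"j":{"cts":45,"hlo":79}},"kn":{"ddw":{"ftj":54,"i":27,"pag":49,"qyc":74},"kl":{"ja":53,"uye":28,"v":19,"yzp":18}}}
After op 5 (add /kn/kl/hm 26): {"j":{"g":{"cu":39,"gd":81,"lw":33,"opy":39},"j":{"cts":45,"hlo":79}},"kn":{"ddw":{"ftj":54,"i":27,"pag":49,"qyc":74},"kl":{"hm":26,"ja":53,"uye":28,"v":19,"yzp":18}}}
After op 6 (add /kn/kl 64): {"j":{"g":{"cu":39,"gd":81,"lw":33,"opy":39},"j":{"cts":45,"hlo":79}},"kn":{"ddw":{"ftj":54,"i":27,"pag":49,"qyc":74},"kl":64}}
After op 7 (remove /kn/ddw/pag): {"j":{"g":{"cu":39,"gd":81,"lw":33,"opy":39},"j":{"cts":45,"hlo":79}},"kn":{"ddw":{"ftj":54,"i":27,"qyc":74},"kl":64}}
After op 8 (replace /j 54): {"j":54,"kn":{"ddw":{"ftj":54,"i":27,"qyc":74},"kl":64}}
After op 9 (remove /kn): {"j":54}

Answer: {"j":54}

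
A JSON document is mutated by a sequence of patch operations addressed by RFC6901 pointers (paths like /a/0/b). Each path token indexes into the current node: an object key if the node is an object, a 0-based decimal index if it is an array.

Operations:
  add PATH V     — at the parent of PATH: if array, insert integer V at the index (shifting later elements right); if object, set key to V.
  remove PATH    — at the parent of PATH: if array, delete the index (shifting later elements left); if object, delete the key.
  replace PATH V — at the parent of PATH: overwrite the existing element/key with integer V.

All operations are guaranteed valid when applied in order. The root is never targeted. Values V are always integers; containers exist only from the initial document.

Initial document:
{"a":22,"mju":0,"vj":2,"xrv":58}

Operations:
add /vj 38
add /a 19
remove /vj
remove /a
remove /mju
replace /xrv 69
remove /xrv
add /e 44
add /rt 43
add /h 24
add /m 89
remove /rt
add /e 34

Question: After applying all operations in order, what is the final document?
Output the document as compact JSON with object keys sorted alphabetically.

After op 1 (add /vj 38): {"a":22,"mju":0,"vj":38,"xrv":58}
After op 2 (add /a 19): {"a":19,"mju":0,"vj":38,"xrv":58}
After op 3 (remove /vj): {"a":19,"mju":0,"xrv":58}
After op 4 (remove /a): {"mju":0,"xrv":58}
After op 5 (remove /mju): {"xrv":58}
After op 6 (replace /xrv 69): {"xrv":69}
After op 7 (remove /xrv): {}
After op 8 (add /e 44): {"e":44}
After op 9 (add /rt 43): {"e":44,"rt":43}
After op 10 (add /h 24): {"e":44,"h":24,"rt":43}
After op 11 (add /m 89): {"e":44,"h":24,"m":89,"rt":43}
After op 12 (remove /rt): {"e":44,"h":24,"m":89}
After op 13 (add /e 34): {"e":34,"h":24,"m":89}

Answer: {"e":34,"h":24,"m":89}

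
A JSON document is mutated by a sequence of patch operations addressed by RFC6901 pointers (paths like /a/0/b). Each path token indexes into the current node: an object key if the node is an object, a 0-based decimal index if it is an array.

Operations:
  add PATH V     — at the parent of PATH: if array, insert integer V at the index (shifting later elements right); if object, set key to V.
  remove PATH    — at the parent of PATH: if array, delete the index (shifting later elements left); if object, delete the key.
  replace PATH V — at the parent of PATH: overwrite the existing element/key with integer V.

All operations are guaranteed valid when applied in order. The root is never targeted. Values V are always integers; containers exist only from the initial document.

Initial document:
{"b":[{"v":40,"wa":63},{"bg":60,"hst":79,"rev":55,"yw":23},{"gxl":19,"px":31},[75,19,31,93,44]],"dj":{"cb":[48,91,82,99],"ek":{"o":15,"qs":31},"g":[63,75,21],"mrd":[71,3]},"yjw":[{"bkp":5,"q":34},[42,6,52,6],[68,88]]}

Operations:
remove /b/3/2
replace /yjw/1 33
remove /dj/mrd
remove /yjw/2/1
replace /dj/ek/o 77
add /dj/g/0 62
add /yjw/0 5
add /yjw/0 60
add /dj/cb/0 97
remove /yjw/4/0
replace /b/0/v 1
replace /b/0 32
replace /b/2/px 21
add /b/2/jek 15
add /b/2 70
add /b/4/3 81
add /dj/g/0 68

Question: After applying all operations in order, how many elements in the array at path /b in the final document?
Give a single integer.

Answer: 5

Derivation:
After op 1 (remove /b/3/2): {"b":[{"v":40,"wa":63},{"bg":60,"hst":79,"rev":55,"yw":23},{"gxl":19,"px":31},[75,19,93,44]],"dj":{"cb":[48,91,82,99],"ek":{"o":15,"qs":31},"g":[63,75,21],"mrd":[71,3]},"yjw":[{"bkp":5,"q":34},[42,6,52,6],[68,88]]}
After op 2 (replace /yjw/1 33): {"b":[{"v":40,"wa":63},{"bg":60,"hst":79,"rev":55,"yw":23},{"gxl":19,"px":31},[75,19,93,44]],"dj":{"cb":[48,91,82,99],"ek":{"o":15,"qs":31},"g":[63,75,21],"mrd":[71,3]},"yjw":[{"bkp":5,"q":34},33,[68,88]]}
After op 3 (remove /dj/mrd): {"b":[{"v":40,"wa":63},{"bg":60,"hst":79,"rev":55,"yw":23},{"gxl":19,"px":31},[75,19,93,44]],"dj":{"cb":[48,91,82,99],"ek":{"o":15,"qs":31},"g":[63,75,21]},"yjw":[{"bkp":5,"q":34},33,[68,88]]}
After op 4 (remove /yjw/2/1): {"b":[{"v":40,"wa":63},{"bg":60,"hst":79,"rev":55,"yw":23},{"gxl":19,"px":31},[75,19,93,44]],"dj":{"cb":[48,91,82,99],"ek":{"o":15,"qs":31},"g":[63,75,21]},"yjw":[{"bkp":5,"q":34},33,[68]]}
After op 5 (replace /dj/ek/o 77): {"b":[{"v":40,"wa":63},{"bg":60,"hst":79,"rev":55,"yw":23},{"gxl":19,"px":31},[75,19,93,44]],"dj":{"cb":[48,91,82,99],"ek":{"o":77,"qs":31},"g":[63,75,21]},"yjw":[{"bkp":5,"q":34},33,[68]]}
After op 6 (add /dj/g/0 62): {"b":[{"v":40,"wa":63},{"bg":60,"hst":79,"rev":55,"yw":23},{"gxl":19,"px":31},[75,19,93,44]],"dj":{"cb":[48,91,82,99],"ek":{"o":77,"qs":31},"g":[62,63,75,21]},"yjw":[{"bkp":5,"q":34},33,[68]]}
After op 7 (add /yjw/0 5): {"b":[{"v":40,"wa":63},{"bg":60,"hst":79,"rev":55,"yw":23},{"gxl":19,"px":31},[75,19,93,44]],"dj":{"cb":[48,91,82,99],"ek":{"o":77,"qs":31},"g":[62,63,75,21]},"yjw":[5,{"bkp":5,"q":34},33,[68]]}
After op 8 (add /yjw/0 60): {"b":[{"v":40,"wa":63},{"bg":60,"hst":79,"rev":55,"yw":23},{"gxl":19,"px":31},[75,19,93,44]],"dj":{"cb":[48,91,82,99],"ek":{"o":77,"qs":31},"g":[62,63,75,21]},"yjw":[60,5,{"bkp":5,"q":34},33,[68]]}
After op 9 (add /dj/cb/0 97): {"b":[{"v":40,"wa":63},{"bg":60,"hst":79,"rev":55,"yw":23},{"gxl":19,"px":31},[75,19,93,44]],"dj":{"cb":[97,48,91,82,99],"ek":{"o":77,"qs":31},"g":[62,63,75,21]},"yjw":[60,5,{"bkp":5,"q":34},33,[68]]}
After op 10 (remove /yjw/4/0): {"b":[{"v":40,"wa":63},{"bg":60,"hst":79,"rev":55,"yw":23},{"gxl":19,"px":31},[75,19,93,44]],"dj":{"cb":[97,48,91,82,99],"ek":{"o":77,"qs":31},"g":[62,63,75,21]},"yjw":[60,5,{"bkp":5,"q":34},33,[]]}
After op 11 (replace /b/0/v 1): {"b":[{"v":1,"wa":63},{"bg":60,"hst":79,"rev":55,"yw":23},{"gxl":19,"px":31},[75,19,93,44]],"dj":{"cb":[97,48,91,82,99],"ek":{"o":77,"qs":31},"g":[62,63,75,21]},"yjw":[60,5,{"bkp":5,"q":34},33,[]]}
After op 12 (replace /b/0 32): {"b":[32,{"bg":60,"hst":79,"rev":55,"yw":23},{"gxl":19,"px":31},[75,19,93,44]],"dj":{"cb":[97,48,91,82,99],"ek":{"o":77,"qs":31},"g":[62,63,75,21]},"yjw":[60,5,{"bkp":5,"q":34},33,[]]}
After op 13 (replace /b/2/px 21): {"b":[32,{"bg":60,"hst":79,"rev":55,"yw":23},{"gxl":19,"px":21},[75,19,93,44]],"dj":{"cb":[97,48,91,82,99],"ek":{"o":77,"qs":31},"g":[62,63,75,21]},"yjw":[60,5,{"bkp":5,"q":34},33,[]]}
After op 14 (add /b/2/jek 15): {"b":[32,{"bg":60,"hst":79,"rev":55,"yw":23},{"gxl":19,"jek":15,"px":21},[75,19,93,44]],"dj":{"cb":[97,48,91,82,99],"ek":{"o":77,"qs":31},"g":[62,63,75,21]},"yjw":[60,5,{"bkp":5,"q":34},33,[]]}
After op 15 (add /b/2 70): {"b":[32,{"bg":60,"hst":79,"rev":55,"yw":23},70,{"gxl":19,"jek":15,"px":21},[75,19,93,44]],"dj":{"cb":[97,48,91,82,99],"ek":{"o":77,"qs":31},"g":[62,63,75,21]},"yjw":[60,5,{"bkp":5,"q":34},33,[]]}
After op 16 (add /b/4/3 81): {"b":[32,{"bg":60,"hst":79,"rev":55,"yw":23},70,{"gxl":19,"jek":15,"px":21},[75,19,93,81,44]],"dj":{"cb":[97,48,91,82,99],"ek":{"o":77,"qs":31},"g":[62,63,75,21]},"yjw":[60,5,{"bkp":5,"q":34},33,[]]}
After op 17 (add /dj/g/0 68): {"b":[32,{"bg":60,"hst":79,"rev":55,"yw":23},70,{"gxl":19,"jek":15,"px":21},[75,19,93,81,44]],"dj":{"cb":[97,48,91,82,99],"ek":{"o":77,"qs":31},"g":[68,62,63,75,21]},"yjw":[60,5,{"bkp":5,"q":34},33,[]]}
Size at path /b: 5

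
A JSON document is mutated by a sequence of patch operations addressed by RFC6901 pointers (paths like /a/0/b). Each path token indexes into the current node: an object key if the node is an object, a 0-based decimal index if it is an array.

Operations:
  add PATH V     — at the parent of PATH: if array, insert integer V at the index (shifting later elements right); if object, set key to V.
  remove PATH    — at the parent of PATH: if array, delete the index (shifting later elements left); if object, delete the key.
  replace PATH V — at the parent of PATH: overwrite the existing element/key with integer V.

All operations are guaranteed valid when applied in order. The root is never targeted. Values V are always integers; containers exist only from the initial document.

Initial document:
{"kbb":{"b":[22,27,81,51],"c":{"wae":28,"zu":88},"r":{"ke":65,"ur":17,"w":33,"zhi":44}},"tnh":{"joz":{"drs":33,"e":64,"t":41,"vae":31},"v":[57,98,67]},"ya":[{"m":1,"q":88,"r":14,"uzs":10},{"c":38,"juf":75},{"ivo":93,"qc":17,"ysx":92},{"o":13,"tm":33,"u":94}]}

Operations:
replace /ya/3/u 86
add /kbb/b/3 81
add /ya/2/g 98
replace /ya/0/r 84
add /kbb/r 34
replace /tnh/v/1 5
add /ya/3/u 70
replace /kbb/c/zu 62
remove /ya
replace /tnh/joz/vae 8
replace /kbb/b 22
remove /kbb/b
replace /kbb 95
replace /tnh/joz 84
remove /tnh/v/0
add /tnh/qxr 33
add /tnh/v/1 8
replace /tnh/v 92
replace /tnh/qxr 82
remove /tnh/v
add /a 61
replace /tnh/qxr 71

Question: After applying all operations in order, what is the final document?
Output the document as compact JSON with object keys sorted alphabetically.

Answer: {"a":61,"kbb":95,"tnh":{"joz":84,"qxr":71}}

Derivation:
After op 1 (replace /ya/3/u 86): {"kbb":{"b":[22,27,81,51],"c":{"wae":28,"zu":88},"r":{"ke":65,"ur":17,"w":33,"zhi":44}},"tnh":{"joz":{"drs":33,"e":64,"t":41,"vae":31},"v":[57,98,67]},"ya":[{"m":1,"q":88,"r":14,"uzs":10},{"c":38,"juf":75},{"ivo":93,"qc":17,"ysx":92},{"o":13,"tm":33,"u":86}]}
After op 2 (add /kbb/b/3 81): {"kbb":{"b":[22,27,81,81,51],"c":{"wae":28,"zu":88},"r":{"ke":65,"ur":17,"w":33,"zhi":44}},"tnh":{"joz":{"drs":33,"e":64,"t":41,"vae":31},"v":[57,98,67]},"ya":[{"m":1,"q":88,"r":14,"uzs":10},{"c":38,"juf":75},{"ivo":93,"qc":17,"ysx":92},{"o":13,"tm":33,"u":86}]}
After op 3 (add /ya/2/g 98): {"kbb":{"b":[22,27,81,81,51],"c":{"wae":28,"zu":88},"r":{"ke":65,"ur":17,"w":33,"zhi":44}},"tnh":{"joz":{"drs":33,"e":64,"t":41,"vae":31},"v":[57,98,67]},"ya":[{"m":1,"q":88,"r":14,"uzs":10},{"c":38,"juf":75},{"g":98,"ivo":93,"qc":17,"ysx":92},{"o":13,"tm":33,"u":86}]}
After op 4 (replace /ya/0/r 84): {"kbb":{"b":[22,27,81,81,51],"c":{"wae":28,"zu":88},"r":{"ke":65,"ur":17,"w":33,"zhi":44}},"tnh":{"joz":{"drs":33,"e":64,"t":41,"vae":31},"v":[57,98,67]},"ya":[{"m":1,"q":88,"r":84,"uzs":10},{"c":38,"juf":75},{"g":98,"ivo":93,"qc":17,"ysx":92},{"o":13,"tm":33,"u":86}]}
After op 5 (add /kbb/r 34): {"kbb":{"b":[22,27,81,81,51],"c":{"wae":28,"zu":88},"r":34},"tnh":{"joz":{"drs":33,"e":64,"t":41,"vae":31},"v":[57,98,67]},"ya":[{"m":1,"q":88,"r":84,"uzs":10},{"c":38,"juf":75},{"g":98,"ivo":93,"qc":17,"ysx":92},{"o":13,"tm":33,"u":86}]}
After op 6 (replace /tnh/v/1 5): {"kbb":{"b":[22,27,81,81,51],"c":{"wae":28,"zu":88},"r":34},"tnh":{"joz":{"drs":33,"e":64,"t":41,"vae":31},"v":[57,5,67]},"ya":[{"m":1,"q":88,"r":84,"uzs":10},{"c":38,"juf":75},{"g":98,"ivo":93,"qc":17,"ysx":92},{"o":13,"tm":33,"u":86}]}
After op 7 (add /ya/3/u 70): {"kbb":{"b":[22,27,81,81,51],"c":{"wae":28,"zu":88},"r":34},"tnh":{"joz":{"drs":33,"e":64,"t":41,"vae":31},"v":[57,5,67]},"ya":[{"m":1,"q":88,"r":84,"uzs":10},{"c":38,"juf":75},{"g":98,"ivo":93,"qc":17,"ysx":92},{"o":13,"tm":33,"u":70}]}
After op 8 (replace /kbb/c/zu 62): {"kbb":{"b":[22,27,81,81,51],"c":{"wae":28,"zu":62},"r":34},"tnh":{"joz":{"drs":33,"e":64,"t":41,"vae":31},"v":[57,5,67]},"ya":[{"m":1,"q":88,"r":84,"uzs":10},{"c":38,"juf":75},{"g":98,"ivo":93,"qc":17,"ysx":92},{"o":13,"tm":33,"u":70}]}
After op 9 (remove /ya): {"kbb":{"b":[22,27,81,81,51],"c":{"wae":28,"zu":62},"r":34},"tnh":{"joz":{"drs":33,"e":64,"t":41,"vae":31},"v":[57,5,67]}}
After op 10 (replace /tnh/joz/vae 8): {"kbb":{"b":[22,27,81,81,51],"c":{"wae":28,"zu":62},"r":34},"tnh":{"joz":{"drs":33,"e":64,"t":41,"vae":8},"v":[57,5,67]}}
After op 11 (replace /kbb/b 22): {"kbb":{"b":22,"c":{"wae":28,"zu":62},"r":34},"tnh":{"joz":{"drs":33,"e":64,"t":41,"vae":8},"v":[57,5,67]}}
After op 12 (remove /kbb/b): {"kbb":{"c":{"wae":28,"zu":62},"r":34},"tnh":{"joz":{"drs":33,"e":64,"t":41,"vae":8},"v":[57,5,67]}}
After op 13 (replace /kbb 95): {"kbb":95,"tnh":{"joz":{"drs":33,"e":64,"t":41,"vae":8},"v":[57,5,67]}}
After op 14 (replace /tnh/joz 84): {"kbb":95,"tnh":{"joz":84,"v":[57,5,67]}}
After op 15 (remove /tnh/v/0): {"kbb":95,"tnh":{"joz":84,"v":[5,67]}}
After op 16 (add /tnh/qxr 33): {"kbb":95,"tnh":{"joz":84,"qxr":33,"v":[5,67]}}
After op 17 (add /tnh/v/1 8): {"kbb":95,"tnh":{"joz":84,"qxr":33,"v":[5,8,67]}}
After op 18 (replace /tnh/v 92): {"kbb":95,"tnh":{"joz":84,"qxr":33,"v":92}}
After op 19 (replace /tnh/qxr 82): {"kbb":95,"tnh":{"joz":84,"qxr":82,"v":92}}
After op 20 (remove /tnh/v): {"kbb":95,"tnh":{"joz":84,"qxr":82}}
After op 21 (add /a 61): {"a":61,"kbb":95,"tnh":{"joz":84,"qxr":82}}
After op 22 (replace /tnh/qxr 71): {"a":61,"kbb":95,"tnh":{"joz":84,"qxr":71}}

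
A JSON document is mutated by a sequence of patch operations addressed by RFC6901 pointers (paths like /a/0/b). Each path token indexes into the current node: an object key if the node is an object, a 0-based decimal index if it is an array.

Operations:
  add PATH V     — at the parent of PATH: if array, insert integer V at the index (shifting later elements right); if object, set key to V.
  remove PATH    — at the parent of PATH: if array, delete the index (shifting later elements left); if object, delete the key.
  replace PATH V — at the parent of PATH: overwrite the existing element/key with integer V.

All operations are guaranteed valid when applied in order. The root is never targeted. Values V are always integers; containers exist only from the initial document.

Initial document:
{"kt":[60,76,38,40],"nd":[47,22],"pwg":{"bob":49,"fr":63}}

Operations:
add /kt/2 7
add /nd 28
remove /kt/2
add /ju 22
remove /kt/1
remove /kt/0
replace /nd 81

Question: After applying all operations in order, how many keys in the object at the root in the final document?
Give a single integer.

Answer: 4

Derivation:
After op 1 (add /kt/2 7): {"kt":[60,76,7,38,40],"nd":[47,22],"pwg":{"bob":49,"fr":63}}
After op 2 (add /nd 28): {"kt":[60,76,7,38,40],"nd":28,"pwg":{"bob":49,"fr":63}}
After op 3 (remove /kt/2): {"kt":[60,76,38,40],"nd":28,"pwg":{"bob":49,"fr":63}}
After op 4 (add /ju 22): {"ju":22,"kt":[60,76,38,40],"nd":28,"pwg":{"bob":49,"fr":63}}
After op 5 (remove /kt/1): {"ju":22,"kt":[60,38,40],"nd":28,"pwg":{"bob":49,"fr":63}}
After op 6 (remove /kt/0): {"ju":22,"kt":[38,40],"nd":28,"pwg":{"bob":49,"fr":63}}
After op 7 (replace /nd 81): {"ju":22,"kt":[38,40],"nd":81,"pwg":{"bob":49,"fr":63}}
Size at the root: 4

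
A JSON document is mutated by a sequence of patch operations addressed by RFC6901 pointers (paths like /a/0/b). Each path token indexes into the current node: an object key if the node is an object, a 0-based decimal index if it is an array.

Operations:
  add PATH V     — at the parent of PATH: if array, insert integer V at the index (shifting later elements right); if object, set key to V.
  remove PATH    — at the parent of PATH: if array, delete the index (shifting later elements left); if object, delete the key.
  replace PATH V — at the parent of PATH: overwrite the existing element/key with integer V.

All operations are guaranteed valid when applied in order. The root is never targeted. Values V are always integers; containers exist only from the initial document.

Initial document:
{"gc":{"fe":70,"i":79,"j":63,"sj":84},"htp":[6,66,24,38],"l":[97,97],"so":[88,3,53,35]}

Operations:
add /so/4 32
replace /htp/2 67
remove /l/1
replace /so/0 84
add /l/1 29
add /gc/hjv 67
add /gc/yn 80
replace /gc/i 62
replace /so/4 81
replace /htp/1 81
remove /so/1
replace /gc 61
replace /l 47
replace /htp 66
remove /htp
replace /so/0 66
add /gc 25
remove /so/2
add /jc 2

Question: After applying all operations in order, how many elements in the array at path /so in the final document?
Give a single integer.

After op 1 (add /so/4 32): {"gc":{"fe":70,"i":79,"j":63,"sj":84},"htp":[6,66,24,38],"l":[97,97],"so":[88,3,53,35,32]}
After op 2 (replace /htp/2 67): {"gc":{"fe":70,"i":79,"j":63,"sj":84},"htp":[6,66,67,38],"l":[97,97],"so":[88,3,53,35,32]}
After op 3 (remove /l/1): {"gc":{"fe":70,"i":79,"j":63,"sj":84},"htp":[6,66,67,38],"l":[97],"so":[88,3,53,35,32]}
After op 4 (replace /so/0 84): {"gc":{"fe":70,"i":79,"j":63,"sj":84},"htp":[6,66,67,38],"l":[97],"so":[84,3,53,35,32]}
After op 5 (add /l/1 29): {"gc":{"fe":70,"i":79,"j":63,"sj":84},"htp":[6,66,67,38],"l":[97,29],"so":[84,3,53,35,32]}
After op 6 (add /gc/hjv 67): {"gc":{"fe":70,"hjv":67,"i":79,"j":63,"sj":84},"htp":[6,66,67,38],"l":[97,29],"so":[84,3,53,35,32]}
After op 7 (add /gc/yn 80): {"gc":{"fe":70,"hjv":67,"i":79,"j":63,"sj":84,"yn":80},"htp":[6,66,67,38],"l":[97,29],"so":[84,3,53,35,32]}
After op 8 (replace /gc/i 62): {"gc":{"fe":70,"hjv":67,"i":62,"j":63,"sj":84,"yn":80},"htp":[6,66,67,38],"l":[97,29],"so":[84,3,53,35,32]}
After op 9 (replace /so/4 81): {"gc":{"fe":70,"hjv":67,"i":62,"j":63,"sj":84,"yn":80},"htp":[6,66,67,38],"l":[97,29],"so":[84,3,53,35,81]}
After op 10 (replace /htp/1 81): {"gc":{"fe":70,"hjv":67,"i":62,"j":63,"sj":84,"yn":80},"htp":[6,81,67,38],"l":[97,29],"so":[84,3,53,35,81]}
After op 11 (remove /so/1): {"gc":{"fe":70,"hjv":67,"i":62,"j":63,"sj":84,"yn":80},"htp":[6,81,67,38],"l":[97,29],"so":[84,53,35,81]}
After op 12 (replace /gc 61): {"gc":61,"htp":[6,81,67,38],"l":[97,29],"so":[84,53,35,81]}
After op 13 (replace /l 47): {"gc":61,"htp":[6,81,67,38],"l":47,"so":[84,53,35,81]}
After op 14 (replace /htp 66): {"gc":61,"htp":66,"l":47,"so":[84,53,35,81]}
After op 15 (remove /htp): {"gc":61,"l":47,"so":[84,53,35,81]}
After op 16 (replace /so/0 66): {"gc":61,"l":47,"so":[66,53,35,81]}
After op 17 (add /gc 25): {"gc":25,"l":47,"so":[66,53,35,81]}
After op 18 (remove /so/2): {"gc":25,"l":47,"so":[66,53,81]}
After op 19 (add /jc 2): {"gc":25,"jc":2,"l":47,"so":[66,53,81]}
Size at path /so: 3

Answer: 3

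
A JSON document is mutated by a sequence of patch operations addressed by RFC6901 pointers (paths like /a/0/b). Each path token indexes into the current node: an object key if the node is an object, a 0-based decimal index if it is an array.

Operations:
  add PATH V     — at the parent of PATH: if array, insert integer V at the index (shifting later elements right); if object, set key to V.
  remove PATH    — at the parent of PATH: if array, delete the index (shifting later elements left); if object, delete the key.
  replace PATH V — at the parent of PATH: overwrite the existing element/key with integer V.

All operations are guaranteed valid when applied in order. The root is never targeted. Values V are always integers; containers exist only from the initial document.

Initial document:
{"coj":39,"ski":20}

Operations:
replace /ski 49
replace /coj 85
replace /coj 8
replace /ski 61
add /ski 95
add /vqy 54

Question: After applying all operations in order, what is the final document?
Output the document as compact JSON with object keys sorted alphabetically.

Answer: {"coj":8,"ski":95,"vqy":54}

Derivation:
After op 1 (replace /ski 49): {"coj":39,"ski":49}
After op 2 (replace /coj 85): {"coj":85,"ski":49}
After op 3 (replace /coj 8): {"coj":8,"ski":49}
After op 4 (replace /ski 61): {"coj":8,"ski":61}
After op 5 (add /ski 95): {"coj":8,"ski":95}
After op 6 (add /vqy 54): {"coj":8,"ski":95,"vqy":54}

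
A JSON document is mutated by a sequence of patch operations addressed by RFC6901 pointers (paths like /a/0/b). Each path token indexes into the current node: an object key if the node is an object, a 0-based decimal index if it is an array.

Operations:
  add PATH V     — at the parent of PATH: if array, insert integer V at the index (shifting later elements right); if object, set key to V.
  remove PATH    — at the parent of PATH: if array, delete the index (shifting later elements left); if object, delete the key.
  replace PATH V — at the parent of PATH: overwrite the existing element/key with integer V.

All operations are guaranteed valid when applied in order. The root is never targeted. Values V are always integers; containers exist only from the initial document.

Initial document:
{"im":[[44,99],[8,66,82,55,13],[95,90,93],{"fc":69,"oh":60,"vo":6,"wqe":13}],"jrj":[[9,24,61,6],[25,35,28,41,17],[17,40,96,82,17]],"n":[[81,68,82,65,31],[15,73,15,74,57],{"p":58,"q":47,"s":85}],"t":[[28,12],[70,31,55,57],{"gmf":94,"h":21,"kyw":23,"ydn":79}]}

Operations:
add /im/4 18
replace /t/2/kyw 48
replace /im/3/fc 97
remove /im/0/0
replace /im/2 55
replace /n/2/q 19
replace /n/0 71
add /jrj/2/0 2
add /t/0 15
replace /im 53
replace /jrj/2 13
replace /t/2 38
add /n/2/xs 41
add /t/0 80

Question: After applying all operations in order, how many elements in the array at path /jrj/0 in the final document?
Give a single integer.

After op 1 (add /im/4 18): {"im":[[44,99],[8,66,82,55,13],[95,90,93],{"fc":69,"oh":60,"vo":6,"wqe":13},18],"jrj":[[9,24,61,6],[25,35,28,41,17],[17,40,96,82,17]],"n":[[81,68,82,65,31],[15,73,15,74,57],{"p":58,"q":47,"s":85}],"t":[[28,12],[70,31,55,57],{"gmf":94,"h":21,"kyw":23,"ydn":79}]}
After op 2 (replace /t/2/kyw 48): {"im":[[44,99],[8,66,82,55,13],[95,90,93],{"fc":69,"oh":60,"vo":6,"wqe":13},18],"jrj":[[9,24,61,6],[25,35,28,41,17],[17,40,96,82,17]],"n":[[81,68,82,65,31],[15,73,15,74,57],{"p":58,"q":47,"s":85}],"t":[[28,12],[70,31,55,57],{"gmf":94,"h":21,"kyw":48,"ydn":79}]}
After op 3 (replace /im/3/fc 97): {"im":[[44,99],[8,66,82,55,13],[95,90,93],{"fc":97,"oh":60,"vo":6,"wqe":13},18],"jrj":[[9,24,61,6],[25,35,28,41,17],[17,40,96,82,17]],"n":[[81,68,82,65,31],[15,73,15,74,57],{"p":58,"q":47,"s":85}],"t":[[28,12],[70,31,55,57],{"gmf":94,"h":21,"kyw":48,"ydn":79}]}
After op 4 (remove /im/0/0): {"im":[[99],[8,66,82,55,13],[95,90,93],{"fc":97,"oh":60,"vo":6,"wqe":13},18],"jrj":[[9,24,61,6],[25,35,28,41,17],[17,40,96,82,17]],"n":[[81,68,82,65,31],[15,73,15,74,57],{"p":58,"q":47,"s":85}],"t":[[28,12],[70,31,55,57],{"gmf":94,"h":21,"kyw":48,"ydn":79}]}
After op 5 (replace /im/2 55): {"im":[[99],[8,66,82,55,13],55,{"fc":97,"oh":60,"vo":6,"wqe":13},18],"jrj":[[9,24,61,6],[25,35,28,41,17],[17,40,96,82,17]],"n":[[81,68,82,65,31],[15,73,15,74,57],{"p":58,"q":47,"s":85}],"t":[[28,12],[70,31,55,57],{"gmf":94,"h":21,"kyw":48,"ydn":79}]}
After op 6 (replace /n/2/q 19): {"im":[[99],[8,66,82,55,13],55,{"fc":97,"oh":60,"vo":6,"wqe":13},18],"jrj":[[9,24,61,6],[25,35,28,41,17],[17,40,96,82,17]],"n":[[81,68,82,65,31],[15,73,15,74,57],{"p":58,"q":19,"s":85}],"t":[[28,12],[70,31,55,57],{"gmf":94,"h":21,"kyw":48,"ydn":79}]}
After op 7 (replace /n/0 71): {"im":[[99],[8,66,82,55,13],55,{"fc":97,"oh":60,"vo":6,"wqe":13},18],"jrj":[[9,24,61,6],[25,35,28,41,17],[17,40,96,82,17]],"n":[71,[15,73,15,74,57],{"p":58,"q":19,"s":85}],"t":[[28,12],[70,31,55,57],{"gmf":94,"h":21,"kyw":48,"ydn":79}]}
After op 8 (add /jrj/2/0 2): {"im":[[99],[8,66,82,55,13],55,{"fc":97,"oh":60,"vo":6,"wqe":13},18],"jrj":[[9,24,61,6],[25,35,28,41,17],[2,17,40,96,82,17]],"n":[71,[15,73,15,74,57],{"p":58,"q":19,"s":85}],"t":[[28,12],[70,31,55,57],{"gmf":94,"h":21,"kyw":48,"ydn":79}]}
After op 9 (add /t/0 15): {"im":[[99],[8,66,82,55,13],55,{"fc":97,"oh":60,"vo":6,"wqe":13},18],"jrj":[[9,24,61,6],[25,35,28,41,17],[2,17,40,96,82,17]],"n":[71,[15,73,15,74,57],{"p":58,"q":19,"s":85}],"t":[15,[28,12],[70,31,55,57],{"gmf":94,"h":21,"kyw":48,"ydn":79}]}
After op 10 (replace /im 53): {"im":53,"jrj":[[9,24,61,6],[25,35,28,41,17],[2,17,40,96,82,17]],"n":[71,[15,73,15,74,57],{"p":58,"q":19,"s":85}],"t":[15,[28,12],[70,31,55,57],{"gmf":94,"h":21,"kyw":48,"ydn":79}]}
After op 11 (replace /jrj/2 13): {"im":53,"jrj":[[9,24,61,6],[25,35,28,41,17],13],"n":[71,[15,73,15,74,57],{"p":58,"q":19,"s":85}],"t":[15,[28,12],[70,31,55,57],{"gmf":94,"h":21,"kyw":48,"ydn":79}]}
After op 12 (replace /t/2 38): {"im":53,"jrj":[[9,24,61,6],[25,35,28,41,17],13],"n":[71,[15,73,15,74,57],{"p":58,"q":19,"s":85}],"t":[15,[28,12],38,{"gmf":94,"h":21,"kyw":48,"ydn":79}]}
After op 13 (add /n/2/xs 41): {"im":53,"jrj":[[9,24,61,6],[25,35,28,41,17],13],"n":[71,[15,73,15,74,57],{"p":58,"q":19,"s":85,"xs":41}],"t":[15,[28,12],38,{"gmf":94,"h":21,"kyw":48,"ydn":79}]}
After op 14 (add /t/0 80): {"im":53,"jrj":[[9,24,61,6],[25,35,28,41,17],13],"n":[71,[15,73,15,74,57],{"p":58,"q":19,"s":85,"xs":41}],"t":[80,15,[28,12],38,{"gmf":94,"h":21,"kyw":48,"ydn":79}]}
Size at path /jrj/0: 4

Answer: 4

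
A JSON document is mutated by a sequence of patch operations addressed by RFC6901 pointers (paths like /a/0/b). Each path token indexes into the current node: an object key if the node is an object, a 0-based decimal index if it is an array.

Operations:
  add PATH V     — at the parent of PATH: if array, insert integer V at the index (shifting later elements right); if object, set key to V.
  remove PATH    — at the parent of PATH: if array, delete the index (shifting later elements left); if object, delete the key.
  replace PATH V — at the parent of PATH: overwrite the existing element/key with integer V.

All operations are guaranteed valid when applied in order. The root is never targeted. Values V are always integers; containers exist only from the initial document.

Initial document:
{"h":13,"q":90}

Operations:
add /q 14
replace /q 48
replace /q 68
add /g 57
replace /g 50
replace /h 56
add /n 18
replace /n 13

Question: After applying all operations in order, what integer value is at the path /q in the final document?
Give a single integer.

Answer: 68

Derivation:
After op 1 (add /q 14): {"h":13,"q":14}
After op 2 (replace /q 48): {"h":13,"q":48}
After op 3 (replace /q 68): {"h":13,"q":68}
After op 4 (add /g 57): {"g":57,"h":13,"q":68}
After op 5 (replace /g 50): {"g":50,"h":13,"q":68}
After op 6 (replace /h 56): {"g":50,"h":56,"q":68}
After op 7 (add /n 18): {"g":50,"h":56,"n":18,"q":68}
After op 8 (replace /n 13): {"g":50,"h":56,"n":13,"q":68}
Value at /q: 68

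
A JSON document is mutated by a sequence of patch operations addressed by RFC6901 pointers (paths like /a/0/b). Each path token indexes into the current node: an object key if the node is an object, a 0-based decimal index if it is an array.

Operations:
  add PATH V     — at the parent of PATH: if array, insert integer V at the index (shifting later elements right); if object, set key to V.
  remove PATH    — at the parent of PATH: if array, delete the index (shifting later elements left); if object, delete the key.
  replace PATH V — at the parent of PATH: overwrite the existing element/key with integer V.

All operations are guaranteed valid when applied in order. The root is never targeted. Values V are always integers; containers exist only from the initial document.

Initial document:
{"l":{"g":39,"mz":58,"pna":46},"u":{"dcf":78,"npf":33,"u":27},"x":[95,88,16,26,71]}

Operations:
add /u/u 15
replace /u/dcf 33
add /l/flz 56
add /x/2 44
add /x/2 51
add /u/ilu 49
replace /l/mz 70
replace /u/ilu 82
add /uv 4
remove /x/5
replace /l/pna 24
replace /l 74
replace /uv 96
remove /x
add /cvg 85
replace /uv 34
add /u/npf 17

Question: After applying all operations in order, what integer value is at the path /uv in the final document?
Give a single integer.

After op 1 (add /u/u 15): {"l":{"g":39,"mz":58,"pna":46},"u":{"dcf":78,"npf":33,"u":15},"x":[95,88,16,26,71]}
After op 2 (replace /u/dcf 33): {"l":{"g":39,"mz":58,"pna":46},"u":{"dcf":33,"npf":33,"u":15},"x":[95,88,16,26,71]}
After op 3 (add /l/flz 56): {"l":{"flz":56,"g":39,"mz":58,"pna":46},"u":{"dcf":33,"npf":33,"u":15},"x":[95,88,16,26,71]}
After op 4 (add /x/2 44): {"l":{"flz":56,"g":39,"mz":58,"pna":46},"u":{"dcf":33,"npf":33,"u":15},"x":[95,88,44,16,26,71]}
After op 5 (add /x/2 51): {"l":{"flz":56,"g":39,"mz":58,"pna":46},"u":{"dcf":33,"npf":33,"u":15},"x":[95,88,51,44,16,26,71]}
After op 6 (add /u/ilu 49): {"l":{"flz":56,"g":39,"mz":58,"pna":46},"u":{"dcf":33,"ilu":49,"npf":33,"u":15},"x":[95,88,51,44,16,26,71]}
After op 7 (replace /l/mz 70): {"l":{"flz":56,"g":39,"mz":70,"pna":46},"u":{"dcf":33,"ilu":49,"npf":33,"u":15},"x":[95,88,51,44,16,26,71]}
After op 8 (replace /u/ilu 82): {"l":{"flz":56,"g":39,"mz":70,"pna":46},"u":{"dcf":33,"ilu":82,"npf":33,"u":15},"x":[95,88,51,44,16,26,71]}
After op 9 (add /uv 4): {"l":{"flz":56,"g":39,"mz":70,"pna":46},"u":{"dcf":33,"ilu":82,"npf":33,"u":15},"uv":4,"x":[95,88,51,44,16,26,71]}
After op 10 (remove /x/5): {"l":{"flz":56,"g":39,"mz":70,"pna":46},"u":{"dcf":33,"ilu":82,"npf":33,"u":15},"uv":4,"x":[95,88,51,44,16,71]}
After op 11 (replace /l/pna 24): {"l":{"flz":56,"g":39,"mz":70,"pna":24},"u":{"dcf":33,"ilu":82,"npf":33,"u":15},"uv":4,"x":[95,88,51,44,16,71]}
After op 12 (replace /l 74): {"l":74,"u":{"dcf":33,"ilu":82,"npf":33,"u":15},"uv":4,"x":[95,88,51,44,16,71]}
After op 13 (replace /uv 96): {"l":74,"u":{"dcf":33,"ilu":82,"npf":33,"u":15},"uv":96,"x":[95,88,51,44,16,71]}
After op 14 (remove /x): {"l":74,"u":{"dcf":33,"ilu":82,"npf":33,"u":15},"uv":96}
After op 15 (add /cvg 85): {"cvg":85,"l":74,"u":{"dcf":33,"ilu":82,"npf":33,"u":15},"uv":96}
After op 16 (replace /uv 34): {"cvg":85,"l":74,"u":{"dcf":33,"ilu":82,"npf":33,"u":15},"uv":34}
After op 17 (add /u/npf 17): {"cvg":85,"l":74,"u":{"dcf":33,"ilu":82,"npf":17,"u":15},"uv":34}
Value at /uv: 34

Answer: 34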